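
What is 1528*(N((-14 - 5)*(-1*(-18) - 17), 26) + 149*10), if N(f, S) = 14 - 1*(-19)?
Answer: 2327144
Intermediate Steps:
N(f, S) = 33 (N(f, S) = 14 + 19 = 33)
1528*(N((-14 - 5)*(-1*(-18) - 17), 26) + 149*10) = 1528*(33 + 149*10) = 1528*(33 + 1490) = 1528*1523 = 2327144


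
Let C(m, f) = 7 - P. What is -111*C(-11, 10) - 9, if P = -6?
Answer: -1452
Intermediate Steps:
C(m, f) = 13 (C(m, f) = 7 - 1*(-6) = 7 + 6 = 13)
-111*C(-11, 10) - 9 = -111*13 - 9 = -1443 - 9 = -1452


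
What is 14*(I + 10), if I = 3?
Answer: 182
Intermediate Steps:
14*(I + 10) = 14*(3 + 10) = 14*13 = 182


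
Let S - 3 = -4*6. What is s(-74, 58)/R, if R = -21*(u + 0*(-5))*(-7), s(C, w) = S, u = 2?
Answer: -1/14 ≈ -0.071429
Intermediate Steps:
S = -21 (S = 3 - 4*6 = 3 - 24 = -21)
s(C, w) = -21
R = 294 (R = -21*(2 + 0*(-5))*(-7) = -21*(2 + 0)*(-7) = -21*2*(-7) = -42*(-7) = 294)
s(-74, 58)/R = -21/294 = -21*1/294 = -1/14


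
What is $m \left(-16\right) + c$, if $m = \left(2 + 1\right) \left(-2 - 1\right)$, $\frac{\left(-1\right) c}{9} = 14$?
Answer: $18$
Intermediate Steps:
$c = -126$ ($c = \left(-9\right) 14 = -126$)
$m = -9$ ($m = 3 \left(-2 - 1\right) = 3 \left(-3\right) = -9$)
$m \left(-16\right) + c = \left(-9\right) \left(-16\right) - 126 = 144 - 126 = 18$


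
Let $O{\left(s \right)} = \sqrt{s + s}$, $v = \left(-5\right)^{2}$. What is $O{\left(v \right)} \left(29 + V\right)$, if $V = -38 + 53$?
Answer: $220 \sqrt{2} \approx 311.13$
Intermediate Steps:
$v = 25$
$O{\left(s \right)} = \sqrt{2} \sqrt{s}$ ($O{\left(s \right)} = \sqrt{2 s} = \sqrt{2} \sqrt{s}$)
$V = 15$
$O{\left(v \right)} \left(29 + V\right) = \sqrt{2} \sqrt{25} \left(29 + 15\right) = \sqrt{2} \cdot 5 \cdot 44 = 5 \sqrt{2} \cdot 44 = 220 \sqrt{2}$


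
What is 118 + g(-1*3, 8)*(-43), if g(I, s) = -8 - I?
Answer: 333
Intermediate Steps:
118 + g(-1*3, 8)*(-43) = 118 + (-8 - (-1)*3)*(-43) = 118 + (-8 - 1*(-3))*(-43) = 118 + (-8 + 3)*(-43) = 118 - 5*(-43) = 118 + 215 = 333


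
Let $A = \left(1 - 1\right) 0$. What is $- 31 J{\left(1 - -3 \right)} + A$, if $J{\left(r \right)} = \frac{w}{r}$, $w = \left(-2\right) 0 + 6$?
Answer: $- \frac{93}{2} \approx -46.5$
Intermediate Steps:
$w = 6$ ($w = 0 + 6 = 6$)
$J{\left(r \right)} = \frac{6}{r}$
$A = 0$ ($A = 0 \cdot 0 = 0$)
$- 31 J{\left(1 - -3 \right)} + A = - 31 \frac{6}{1 - -3} + 0 = - 31 \frac{6}{1 + 3} + 0 = - 31 \cdot \frac{6}{4} + 0 = - 31 \cdot 6 \cdot \frac{1}{4} + 0 = \left(-31\right) \frac{3}{2} + 0 = - \frac{93}{2} + 0 = - \frac{93}{2}$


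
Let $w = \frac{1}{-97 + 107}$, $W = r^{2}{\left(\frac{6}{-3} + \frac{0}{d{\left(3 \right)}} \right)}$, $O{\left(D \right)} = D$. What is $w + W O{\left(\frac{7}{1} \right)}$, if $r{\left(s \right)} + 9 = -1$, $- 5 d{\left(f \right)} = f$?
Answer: $\frac{7001}{10} \approx 700.1$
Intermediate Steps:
$d{\left(f \right)} = - \frac{f}{5}$
$r{\left(s \right)} = -10$ ($r{\left(s \right)} = -9 - 1 = -10$)
$W = 100$ ($W = \left(-10\right)^{2} = 100$)
$w = \frac{1}{10} \approx 0.1$
$w + W O{\left(\frac{7}{1} \right)} = \frac{1}{10} + 100 \cdot \frac{7}{1} = \frac{1}{10} + 100 \cdot 7 \cdot 1 = \frac{1}{10} + 100 \cdot 7 = \frac{1}{10} + 700 = \frac{7001}{10}$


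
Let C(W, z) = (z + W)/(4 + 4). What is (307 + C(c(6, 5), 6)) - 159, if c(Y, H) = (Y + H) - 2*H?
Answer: 1191/8 ≈ 148.88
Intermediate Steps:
c(Y, H) = Y - H (c(Y, H) = (H + Y) - 2*H = Y - H)
C(W, z) = W/8 + z/8 (C(W, z) = (W + z)/8 = (W + z)*(⅛) = W/8 + z/8)
(307 + C(c(6, 5), 6)) - 159 = (307 + ((6 - 1*5)/8 + (⅛)*6)) - 159 = (307 + ((6 - 5)/8 + ¾)) - 159 = (307 + ((⅛)*1 + ¾)) - 159 = (307 + (⅛ + ¾)) - 159 = (307 + 7/8) - 159 = 2463/8 - 159 = 1191/8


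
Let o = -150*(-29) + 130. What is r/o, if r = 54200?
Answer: 1355/112 ≈ 12.098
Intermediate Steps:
o = 4480 (o = 4350 + 130 = 4480)
r/o = 54200/4480 = 54200*(1/4480) = 1355/112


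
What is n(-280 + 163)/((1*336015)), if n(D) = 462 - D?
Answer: 193/112005 ≈ 0.0017231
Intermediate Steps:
n(-280 + 163)/((1*336015)) = (462 - (-280 + 163))/((1*336015)) = (462 - 1*(-117))/336015 = (462 + 117)*(1/336015) = 579*(1/336015) = 193/112005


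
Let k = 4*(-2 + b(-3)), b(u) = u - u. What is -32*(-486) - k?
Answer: 15560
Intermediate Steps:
b(u) = 0
k = -8 (k = 4*(-2 + 0) = 4*(-2) = -8)
-32*(-486) - k = -32*(-486) - 1*(-8) = 15552 + 8 = 15560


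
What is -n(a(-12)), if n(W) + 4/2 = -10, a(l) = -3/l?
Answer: 12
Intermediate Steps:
n(W) = -12 (n(W) = -2 - 10 = -12)
-n(a(-12)) = -1*(-12) = 12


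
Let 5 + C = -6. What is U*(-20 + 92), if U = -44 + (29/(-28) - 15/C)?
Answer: -242118/77 ≈ -3144.4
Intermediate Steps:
C = -11 (C = -5 - 6 = -11)
U = -13451/308 (U = -44 + (29/(-28) - 15/(-11)) = -44 + (29*(-1/28) - 15*(-1/11)) = -44 + (-29/28 + 15/11) = -44 + 101/308 = -13451/308 ≈ -43.672)
U*(-20 + 92) = -13451*(-20 + 92)/308 = -13451/308*72 = -242118/77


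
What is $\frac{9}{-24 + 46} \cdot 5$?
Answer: $\frac{45}{22} \approx 2.0455$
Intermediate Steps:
$\frac{9}{-24 + 46} \cdot 5 = \frac{9}{22} \cdot 5 = \frac{45}{22}$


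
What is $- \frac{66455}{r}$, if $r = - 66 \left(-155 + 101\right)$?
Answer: $- \frac{66455}{3564} \approx -18.646$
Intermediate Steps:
$r = 3564$ ($r = \left(-66\right) \left(-54\right) = 3564$)
$- \frac{66455}{r} = - \frac{66455}{3564}$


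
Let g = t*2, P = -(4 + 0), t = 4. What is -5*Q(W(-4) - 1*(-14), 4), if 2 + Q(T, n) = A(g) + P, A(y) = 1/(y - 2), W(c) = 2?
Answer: 175/6 ≈ 29.167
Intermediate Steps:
P = -4 (P = -1*4 = -4)
g = 8 (g = 4*2 = 8)
A(y) = 1/(-2 + y)
Q(T, n) = -35/6 (Q(T, n) = -2 + (1/(-2 + 8) - 4) = -2 + (1/6 - 4) = -2 + (⅙ - 4) = -2 - 23/6 = -35/6)
-5*Q(W(-4) - 1*(-14), 4) = -5*(-35/6) = 175/6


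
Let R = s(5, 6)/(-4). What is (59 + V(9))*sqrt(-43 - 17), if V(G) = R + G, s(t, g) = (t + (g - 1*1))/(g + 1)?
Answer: 947*I*sqrt(15)/7 ≈ 523.96*I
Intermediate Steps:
s(t, g) = (-1 + g + t)/(1 + g) (s(t, g) = (t + (g - 1))/(1 + g) = (t + (-1 + g))/(1 + g) = (-1 + g + t)/(1 + g))
R = -5/14 (R = ((-1 + 6 + 5)/(1 + 6))/(-4) = (10/7)*(-1/4) = -5/14 ≈ -0.35714)
V(G) = -5/14 + G
(59 + V(9))*sqrt(-43 - 17) = (59 + (-5/14 + 9))*sqrt(-43 - 17) = (59 + 121/14)*sqrt(-60) = 947*(2*I*sqrt(15))/14 = 947*I*sqrt(15)/7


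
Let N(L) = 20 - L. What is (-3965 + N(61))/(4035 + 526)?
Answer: -4006/4561 ≈ -0.87832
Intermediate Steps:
(-3965 + N(61))/(4035 + 526) = (-3965 + (20 - 1*61))/(4035 + 526) = (-3965 + (20 - 61))/4561 = (-3965 - 41)*(1/4561) = -4006*1/4561 = -4006/4561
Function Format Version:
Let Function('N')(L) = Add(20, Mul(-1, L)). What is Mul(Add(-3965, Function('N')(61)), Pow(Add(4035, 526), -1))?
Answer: Rational(-4006, 4561) ≈ -0.87832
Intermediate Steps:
Mul(Add(-3965, Function('N')(61)), Pow(Add(4035, 526), -1)) = Mul(Add(-3965, Add(20, Mul(-1, 61))), Pow(Add(4035, 526), -1)) = Mul(Add(-3965, Add(20, -61)), Pow(4561, -1)) = Mul(Add(-3965, -41), Rational(1, 4561)) = Mul(-4006, Rational(1, 4561)) = Rational(-4006, 4561)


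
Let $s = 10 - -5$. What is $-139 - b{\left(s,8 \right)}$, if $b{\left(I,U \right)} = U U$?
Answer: $-203$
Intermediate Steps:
$s = 15$ ($s = 10 + 5 = 15$)
$b{\left(I,U \right)} = U^{2}$
$-139 - b{\left(s,8 \right)} = -139 - 8^{2} = -139 - 64 = -203$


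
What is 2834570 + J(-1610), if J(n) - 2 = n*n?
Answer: 5426672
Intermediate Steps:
J(n) = 2 + n² (J(n) = 2 + n*n = 2 + n²)
2834570 + J(-1610) = 2834570 + (2 + (-1610)²) = 2834570 + (2 + 2592100) = 2834570 + 2592102 = 5426672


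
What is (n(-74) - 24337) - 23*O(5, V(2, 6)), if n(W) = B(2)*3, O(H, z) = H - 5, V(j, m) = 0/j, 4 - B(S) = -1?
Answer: -24322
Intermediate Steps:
B(S) = 5 (B(S) = 4 - 1*(-1) = 4 + 1 = 5)
V(j, m) = 0
O(H, z) = -5 + H
n(W) = 15 (n(W) = 5*3 = 15)
(n(-74) - 24337) - 23*O(5, V(2, 6)) = (15 - 24337) - 23*(-5 + 5) = -24322 - 23*0 = -24322 + 0 = -24322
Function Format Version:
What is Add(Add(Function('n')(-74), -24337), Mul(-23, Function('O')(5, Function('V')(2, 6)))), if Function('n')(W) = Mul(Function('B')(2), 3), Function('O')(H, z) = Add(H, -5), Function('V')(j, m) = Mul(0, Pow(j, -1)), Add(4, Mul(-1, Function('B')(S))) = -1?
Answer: -24322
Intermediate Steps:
Function('B')(S) = 5 (Function('B')(S) = Add(4, Mul(-1, -1)) = Add(4, 1) = 5)
Function('V')(j, m) = 0
Function('O')(H, z) = Add(-5, H)
Function('n')(W) = 15 (Function('n')(W) = Mul(5, 3) = 15)
Add(Add(Function('n')(-74), -24337), Mul(-23, Function('O')(5, Function('V')(2, 6)))) = Add(Add(15, -24337), Mul(-23, Add(-5, 5))) = Add(-24322, Mul(-23, 0)) = Add(-24322, 0) = -24322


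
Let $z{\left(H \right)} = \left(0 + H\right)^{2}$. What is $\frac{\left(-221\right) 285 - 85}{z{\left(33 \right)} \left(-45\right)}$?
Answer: $\frac{12614}{9801} \approx 1.287$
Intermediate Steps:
$z{\left(H \right)} = H^{2}$
$\frac{\left(-221\right) 285 - 85}{z{\left(33 \right)} \left(-45\right)} = \frac{\left(-221\right) 285 - 85}{33^{2} \left(-45\right)} = \frac{-62985 - 85}{1089 \left(-45\right)} = - \frac{63070}{-49005} = \left(-63070\right) \left(- \frac{1}{49005}\right) = \frac{12614}{9801}$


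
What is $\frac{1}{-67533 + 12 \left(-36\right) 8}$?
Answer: $- \frac{1}{70989} \approx -1.4087 \cdot 10^{-5}$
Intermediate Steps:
$\frac{1}{-67533 + 12 \left(-36\right) 8} = \frac{1}{-67533 - 3456} = \frac{1}{-70989} = - \frac{1}{70989}$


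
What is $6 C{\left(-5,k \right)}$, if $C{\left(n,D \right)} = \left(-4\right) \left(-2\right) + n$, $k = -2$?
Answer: $18$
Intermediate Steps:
$C{\left(n,D \right)} = 8 + n$
$6 C{\left(-5,k \right)} = 6 \left(8 - 5\right) = 6 \cdot 3 = 18$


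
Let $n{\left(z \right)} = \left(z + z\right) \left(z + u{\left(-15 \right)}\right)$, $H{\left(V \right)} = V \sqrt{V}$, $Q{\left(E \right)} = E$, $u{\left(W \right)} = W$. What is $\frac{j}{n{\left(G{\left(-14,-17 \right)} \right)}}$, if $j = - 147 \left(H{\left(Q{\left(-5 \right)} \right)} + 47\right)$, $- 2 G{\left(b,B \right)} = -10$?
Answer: $\frac{6909}{100} - \frac{147 i \sqrt{5}}{20} \approx 69.09 - 16.435 i$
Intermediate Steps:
$G{\left(b,B \right)} = 5$ ($G{\left(b,B \right)} = \left(- \frac{1}{2}\right) \left(-10\right) = 5$)
$H{\left(V \right)} = V^{\frac{3}{2}}$
$n{\left(z \right)} = 2 z \left(-15 + z\right)$ ($n{\left(z \right)} = \left(z + z\right) \left(z - 15\right) = 2 z \left(-15 + z\right)$)
$j = -6909 + 735 i \sqrt{5}$ ($j = - 147 \left(\left(-5\right)^{\frac{3}{2}} + 47\right) = - 147 \left(- 5 i \sqrt{5} + 47\right) = - 147 \left(47 - 5 i \sqrt{5}\right) = -6909 + 735 i \sqrt{5} \approx -6909.0 + 1643.5 i$)
$\frac{j}{n{\left(G{\left(-14,-17 \right)} \right)}} = \frac{-6909 + 735 i \sqrt{5}}{2 \cdot 5 \left(-15 + 5\right)} = \frac{-6909 + 735 i \sqrt{5}}{2 \cdot 5 \left(-10\right)} = \frac{-6909 + 735 i \sqrt{5}}{-100} = \left(-6909 + 735 i \sqrt{5}\right) \left(- \frac{1}{100}\right) = \frac{6909}{100} - \frac{147 i \sqrt{5}}{20}$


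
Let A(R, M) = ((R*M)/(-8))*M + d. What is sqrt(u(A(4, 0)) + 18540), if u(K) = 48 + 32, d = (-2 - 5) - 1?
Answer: 14*sqrt(95) ≈ 136.46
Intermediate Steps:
d = -8 (d = -7 - 1 = -8)
A(R, M) = -8 - R*M**2/8 (A(R, M) = ((R*M)/(-8))*M - 8 = ((M*R)*(-1/8))*M - 8 = (-M*R/8)*M - 8 = -R*M**2/8 - 8 = -8 - R*M**2/8)
u(K) = 80
sqrt(u(A(4, 0)) + 18540) = sqrt(80 + 18540) = sqrt(18620) = 14*sqrt(95)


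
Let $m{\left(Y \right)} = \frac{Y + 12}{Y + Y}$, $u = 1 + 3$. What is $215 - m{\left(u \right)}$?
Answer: $213$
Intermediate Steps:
$u = 4$
$m{\left(Y \right)} = \frac{12 + Y}{2 Y}$
$215 - m{\left(u \right)} = 215 - \frac{12 + 4}{2 \cdot 4} = 215 - \frac{1}{2} \cdot \frac{1}{4} \cdot 16 = 215 - 2 = 213$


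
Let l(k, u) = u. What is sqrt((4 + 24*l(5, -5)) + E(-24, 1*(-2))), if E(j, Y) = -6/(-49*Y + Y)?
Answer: I*sqrt(1857)/4 ≈ 10.773*I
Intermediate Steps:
E(j, Y) = 1/(8*Y) (E(j, Y) = -6*(-1/(48*Y)) = -(-1)/(8*Y) = 1/(8*Y))
sqrt((4 + 24*l(5, -5)) + E(-24, 1*(-2))) = sqrt((4 + 24*(-5)) + 1/(8*((1*(-2))))) = sqrt((4 - 120) + (1/8)/(-2)) = sqrt(-116 + (1/8)*(-1/2)) = sqrt(-116 - 1/16) = sqrt(-1857/16) = I*sqrt(1857)/4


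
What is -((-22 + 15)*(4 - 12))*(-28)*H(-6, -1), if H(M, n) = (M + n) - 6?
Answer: -20384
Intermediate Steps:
H(M, n) = -6 + M + n
-((-22 + 15)*(4 - 12))*(-28)*H(-6, -1) = -((-22 + 15)*(4 - 12))*(-28)*(-6 - 6 - 1) = --7*(-8)*(-28)*(-13) = -56*(-28)*(-13) = -(-1568)*(-13) = -1*20384 = -20384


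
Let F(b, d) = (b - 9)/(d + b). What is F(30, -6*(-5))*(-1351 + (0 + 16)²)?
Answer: -1533/4 ≈ -383.25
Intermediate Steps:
F(b, d) = (-9 + b)/(b + d)
F(30, -6*(-5))*(-1351 + (0 + 16)²) = ((-9 + 30)/(30 - 6*(-5)))*(-1351 + (0 + 16)²) = (21/(30 + 30))*(-1351 + 16²) = (21/60)*(-1351 + 256) = ((1/60)*21)*(-1095) = (7/20)*(-1095) = -1533/4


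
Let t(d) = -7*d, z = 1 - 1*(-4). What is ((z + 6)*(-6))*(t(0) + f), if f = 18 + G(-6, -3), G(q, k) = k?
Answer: -990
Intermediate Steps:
z = 5 (z = 1 + 4 = 5)
f = 15 (f = 18 - 3 = 15)
((z + 6)*(-6))*(t(0) + f) = ((5 + 6)*(-6))*(-7*0 + 15) = (11*(-6))*(0 + 15) = -66*15 = -990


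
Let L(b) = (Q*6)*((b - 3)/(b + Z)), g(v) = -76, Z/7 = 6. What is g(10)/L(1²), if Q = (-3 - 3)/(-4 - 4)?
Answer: 3268/9 ≈ 363.11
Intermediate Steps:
Z = 42 (Z = 7*6 = 42)
Q = ¾ (Q = -6/(-8) = -6*(-⅛) = ¾ ≈ 0.75000)
L(b) = 9*(-3 + b)/(2*(42 + b)) (L(b) = ((¾)*6)*((b - 3)/(b + 42)) = 9*((-3 + b)/(42 + b))/2 = 9*(-3 + b)/(2*(42 + b)))
g(10)/L(1²) = -76*2*(42 + 1²)/(9*(-3 + 1²)) = -76*2*(42 + 1)/(9*(-3 + 1)) = -76/((9/2)*(-2)/43) = -76/((9/2)*(1/43)*(-2)) = -76/(-9/43) = -76*(-43/9) = 3268/9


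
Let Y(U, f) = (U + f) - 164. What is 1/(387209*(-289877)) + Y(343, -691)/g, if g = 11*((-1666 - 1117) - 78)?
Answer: 57468407414545/3532398927214003 ≈ 0.016269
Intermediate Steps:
Y(U, f) = -164 + U + f
g = -31471 (g = 11*(-2783 - 78) = 11*(-2861) = -31471)
1/(387209*(-289877)) + Y(343, -691)/g = 1/(387209*(-289877)) + (-164 + 343 - 691)/(-31471) = (1/387209)*(-1/289877) - 512*(-1/31471) = -1/112242983293 + 512/31471 = 57468407414545/3532398927214003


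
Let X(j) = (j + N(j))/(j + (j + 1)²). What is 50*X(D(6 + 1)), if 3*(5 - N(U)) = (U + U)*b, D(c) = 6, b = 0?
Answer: 10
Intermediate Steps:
N(U) = 5 (N(U) = 5 - (U + U)*0/3 = 5 - 2*U*0/3 = 5 - ⅓*0 = 5 + 0 = 5)
X(j) = (5 + j)/(j + (1 + j)²) (X(j) = (j + 5)/(j + (j + 1)²) = (5 + j)/(j + (1 + j)²))
50*X(D(6 + 1)) = 50*((5 + 6)/(6 + (1 + 6)²)) = 50*(11/(6 + 7²)) = 50*(11/(6 + 49)) = 50*(11/55) = 50*((1/55)*11) = 50*(⅕) = 10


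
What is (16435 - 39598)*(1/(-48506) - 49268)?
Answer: 55354789365267/48506 ≈ 1.1412e+9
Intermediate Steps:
(16435 - 39598)*(1/(-48506) - 49268) = -23163*(-1/48506 - 49268) = -23163*(-2389793609/48506) = 55354789365267/48506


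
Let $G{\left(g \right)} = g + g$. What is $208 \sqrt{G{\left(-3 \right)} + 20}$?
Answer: $208 \sqrt{14} \approx 778.26$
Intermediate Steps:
$G{\left(g \right)} = 2 g$
$208 \sqrt{G{\left(-3 \right)} + 20} = 208 \sqrt{2 \left(-3\right) + 20} = 208 \sqrt{-6 + 20} = 208 \sqrt{14}$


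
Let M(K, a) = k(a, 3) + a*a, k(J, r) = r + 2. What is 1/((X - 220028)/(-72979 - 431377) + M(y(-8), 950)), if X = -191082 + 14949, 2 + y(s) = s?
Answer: 504356/455184207941 ≈ 1.1080e-6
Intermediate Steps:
y(s) = -2 + s
k(J, r) = 2 + r
X = -176133
M(K, a) = 5 + a² (M(K, a) = (2 + 3) + a*a = 5 + a²)
1/((X - 220028)/(-72979 - 431377) + M(y(-8), 950)) = 1/((-176133 - 220028)/(-72979 - 431377) + (5 + 950²)) = 1/(-396161/(-504356) + (5 + 902500)) = 1/(-396161*(-1/504356) + 902505) = 1/(396161/504356 + 902505) = 1/(455184207941/504356) = 504356/455184207941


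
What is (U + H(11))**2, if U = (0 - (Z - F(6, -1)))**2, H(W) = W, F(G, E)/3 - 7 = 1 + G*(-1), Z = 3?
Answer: 400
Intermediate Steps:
F(G, E) = 24 - 3*G (F(G, E) = 21 + 3*(1 + G*(-1)) = 21 + 3*(1 - G) = 21 + (3 - 3*G) = 24 - 3*G)
U = 9 (U = (0 - (3 - (24 - 3*6)))**2 = (0 - (3 - (24 - 18)))**2 = (0 - (3 - 1*6))**2 = (0 - (3 - 6))**2 = (0 - 1*(-3))**2 = (0 + 3)**2 = 3**2 = 9)
(U + H(11))**2 = (9 + 11)**2 = 20**2 = 400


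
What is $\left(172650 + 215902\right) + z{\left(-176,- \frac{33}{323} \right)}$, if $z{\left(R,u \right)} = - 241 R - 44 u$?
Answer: $\frac{139204116}{323} \approx 4.3097 \cdot 10^{5}$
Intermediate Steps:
$\left(172650 + 215902\right) + z{\left(-176,- \frac{33}{323} \right)} = \left(172650 + 215902\right) - \left(-42416 + 44 \left(- \frac{33}{323}\right)\right) = 388552 + \left(42416 - 44 \left(\left(-33\right) \frac{1}{323}\right)\right) = 388552 + \left(42416 - - \frac{1452}{323}\right) = 388552 + \left(42416 + \frac{1452}{323}\right) = 388552 + \frac{13701820}{323} = \frac{139204116}{323}$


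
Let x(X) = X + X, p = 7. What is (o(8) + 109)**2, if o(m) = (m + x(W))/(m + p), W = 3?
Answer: 2719201/225 ≈ 12085.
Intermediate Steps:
x(X) = 2*X
o(m) = (6 + m)/(7 + m) (o(m) = (m + 2*3)/(m + 7) = (m + 6)/(7 + m) = (6 + m)/(7 + m))
(o(8) + 109)**2 = ((6 + 8)/(7 + 8) + 109)**2 = (14/15 + 109)**2 = (1649/15)**2 = 2719201/225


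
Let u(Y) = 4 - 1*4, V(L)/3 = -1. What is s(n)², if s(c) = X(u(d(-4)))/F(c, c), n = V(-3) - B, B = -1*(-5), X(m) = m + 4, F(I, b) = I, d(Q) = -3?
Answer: ¼ ≈ 0.25000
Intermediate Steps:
V(L) = -3 (V(L) = 3*(-1) = -3)
u(Y) = 0 (u(Y) = 4 - 4 = 0)
X(m) = 4 + m
B = 5
n = -8 (n = -3 - 1*5 = -3 - 5 = -8)
s(c) = 4/c (s(c) = (4 + 0)/c = 4/c)
s(n)² = (4/(-8))² = (4*(-⅛))² = (-½)² = ¼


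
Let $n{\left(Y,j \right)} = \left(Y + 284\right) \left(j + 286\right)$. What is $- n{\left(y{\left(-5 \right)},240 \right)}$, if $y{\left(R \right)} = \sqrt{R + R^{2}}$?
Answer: $-149384 - 1052 \sqrt{5} \approx -1.5174 \cdot 10^{5}$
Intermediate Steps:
$n{\left(Y,j \right)} = \left(284 + Y\right) \left(286 + j\right)$
$- n{\left(y{\left(-5 \right)},240 \right)} = - (81224 + 284 \cdot 240 + 286 \sqrt{- 5 \left(1 - 5\right)} + \sqrt{- 5 \left(1 - 5\right)} 240) = - (81224 + 68160 + 286 \sqrt{\left(-5\right) \left(-4\right)} + \sqrt{\left(-5\right) \left(-4\right)} 240) = - (81224 + 68160 + 286 \sqrt{20} + \sqrt{20} \cdot 240) = - (81224 + 68160 + 286 \cdot 2 \sqrt{5} + 2 \sqrt{5} \cdot 240) = - (81224 + 68160 + 572 \sqrt{5} + 480 \sqrt{5}) = - (149384 + 1052 \sqrt{5}) = -149384 - 1052 \sqrt{5}$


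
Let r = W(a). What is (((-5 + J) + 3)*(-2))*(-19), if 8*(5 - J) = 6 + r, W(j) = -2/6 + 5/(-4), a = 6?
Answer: 4465/48 ≈ 93.021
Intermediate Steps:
W(j) = -19/12 (W(j) = -2*1/6 + 5*(-1/4) = -1/3 - 5/4 = -19/12)
r = -19/12 ≈ -1.5833
J = 427/96 (J = 5 - (6 - 19/12)/8 = 5 - 1/8*53/12 = 5 - 53/96 = 427/96 ≈ 4.4479)
(((-5 + J) + 3)*(-2))*(-19) = (((-5 + 427/96) + 3)*(-2))*(-19) = ((-53/96 + 3)*(-2))*(-19) = ((235/96)*(-2))*(-19) = -235/48*(-19) = 4465/48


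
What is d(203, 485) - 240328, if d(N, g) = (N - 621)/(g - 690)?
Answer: -49266822/205 ≈ -2.4033e+5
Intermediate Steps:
d(N, g) = (-621 + N)/(-690 + g)
d(203, 485) - 240328 = (-621 + 203)/(-690 + 485) - 240328 = -418/(-205) - 240328 = -1/205*(-418) - 240328 = 418/205 - 240328 = -49266822/205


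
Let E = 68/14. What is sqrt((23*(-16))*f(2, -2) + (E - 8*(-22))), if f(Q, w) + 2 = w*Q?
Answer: 3*sqrt(13006)/7 ≈ 48.876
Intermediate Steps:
f(Q, w) = -2 + Q*w (f(Q, w) = -2 + w*Q = -2 + Q*w)
E = 34/7 (E = 68*(1/14) = 34/7 ≈ 4.8571)
sqrt((23*(-16))*f(2, -2) + (E - 8*(-22))) = sqrt((23*(-16))*(-2 + 2*(-2)) + (34/7 - 8*(-22))) = sqrt(-368*(-2 - 4) + (34/7 + 176)) = sqrt(-368*(-6) + 1266/7) = sqrt(2208 + 1266/7) = sqrt(16722/7) = 3*sqrt(13006)/7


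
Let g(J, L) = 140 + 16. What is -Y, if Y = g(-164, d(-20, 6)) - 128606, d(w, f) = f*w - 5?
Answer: 128450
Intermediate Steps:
d(w, f) = -5 + f*w
g(J, L) = 156
Y = -128450 (Y = 156 - 128606 = -128450)
-Y = -1*(-128450) = 128450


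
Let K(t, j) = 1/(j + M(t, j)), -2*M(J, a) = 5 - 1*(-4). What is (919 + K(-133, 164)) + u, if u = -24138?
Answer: -7406859/319 ≈ -23219.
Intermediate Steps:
M(J, a) = -9/2 (M(J, a) = -(5 - 1*(-4))/2 = -(5 + 4)/2 = -½*9 = -9/2)
K(t, j) = 1/(-9/2 + j) (K(t, j) = 1/(j - 9/2) = 1/(-9/2 + j))
(919 + K(-133, 164)) + u = (919 + 2/(-9 + 2*164)) - 24138 = (919 + 2/(-9 + 328)) - 24138 = (919 + 2/319) - 24138 = 293163/319 - 24138 = -7406859/319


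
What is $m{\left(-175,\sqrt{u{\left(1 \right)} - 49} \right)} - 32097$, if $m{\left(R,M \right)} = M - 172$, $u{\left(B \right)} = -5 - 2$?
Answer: $-32269 + 2 i \sqrt{14} \approx -32269.0 + 7.4833 i$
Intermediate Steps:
$u{\left(B \right)} = -7$ ($u{\left(B \right)} = -5 - 2 = -7$)
$m{\left(R,M \right)} = -172 + M$
$m{\left(-175,\sqrt{u{\left(1 \right)} - 49} \right)} - 32097 = \left(-172 + \sqrt{-7 - 49}\right) - 32097 = \left(-172 + \sqrt{-56}\right) - 32097 = \left(-172 + 2 i \sqrt{14}\right) - 32097 = -32269 + 2 i \sqrt{14}$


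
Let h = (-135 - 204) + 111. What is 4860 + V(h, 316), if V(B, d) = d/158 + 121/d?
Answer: 1536513/316 ≈ 4862.4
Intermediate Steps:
h = -228 (h = -339 + 111 = -228)
V(B, d) = 121/d + d/158 (V(B, d) = d*(1/158) + 121/d = d/158 + 121/d = 121/d + d/158)
4860 + V(h, 316) = 4860 + (121/316 + (1/158)*316) = 4860 + (121*(1/316) + 2) = 4860 + (121/316 + 2) = 4860 + 753/316 = 1536513/316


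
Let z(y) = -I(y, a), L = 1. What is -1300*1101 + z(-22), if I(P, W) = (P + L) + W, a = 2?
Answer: -1431281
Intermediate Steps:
I(P, W) = 1 + P + W (I(P, W) = (P + 1) + W = (1 + P) + W = 1 + P + W)
z(y) = -3 - y (z(y) = -(1 + y + 2) = -(3 + y) = -3 - y)
-1300*1101 + z(-22) = -1300*1101 + (-3 - 1*(-22)) = -1431300 + (-3 + 22) = -1431300 + 19 = -1431281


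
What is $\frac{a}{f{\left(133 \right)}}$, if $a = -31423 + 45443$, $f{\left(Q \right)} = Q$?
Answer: $\frac{14020}{133} \approx 105.41$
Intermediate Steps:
$a = 14020$
$\frac{a}{f{\left(133 \right)}} = \frac{14020}{133}$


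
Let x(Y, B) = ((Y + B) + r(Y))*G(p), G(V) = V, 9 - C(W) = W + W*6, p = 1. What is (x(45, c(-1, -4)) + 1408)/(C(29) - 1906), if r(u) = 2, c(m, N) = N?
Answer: -1451/2100 ≈ -0.69095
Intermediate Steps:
C(W) = 9 - 7*W (C(W) = 9 - (W + W*6) = 9 - (W + 6*W) = 9 - 7*W)
x(Y, B) = 2 + B + Y (x(Y, B) = ((Y + B) + 2)*1 = ((B + Y) + 2)*1 = (2 + B + Y)*1 = 2 + B + Y)
(x(45, c(-1, -4)) + 1408)/(C(29) - 1906) = ((2 - 4 + 45) + 1408)/((9 - 7*29) - 1906) = (43 + 1408)/((9 - 203) - 1906) = 1451/(-194 - 1906) = 1451/(-2100) = 1451*(-1/2100) = -1451/2100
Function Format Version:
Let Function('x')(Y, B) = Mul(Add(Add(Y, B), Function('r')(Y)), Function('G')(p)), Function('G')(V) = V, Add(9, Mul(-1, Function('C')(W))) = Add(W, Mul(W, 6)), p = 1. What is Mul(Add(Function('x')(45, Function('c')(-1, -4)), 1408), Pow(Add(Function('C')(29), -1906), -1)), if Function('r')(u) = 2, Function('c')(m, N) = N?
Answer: Rational(-1451, 2100) ≈ -0.69095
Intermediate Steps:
Function('C')(W) = Add(9, Mul(-7, W)) (Function('C')(W) = Add(9, Mul(-1, Add(W, Mul(W, 6)))) = Add(9, Mul(-1, Add(W, Mul(6, W)))) = Add(9, Mul(-1, Mul(7, W))) = Add(9, Mul(-7, W)))
Function('x')(Y, B) = Add(2, B, Y) (Function('x')(Y, B) = Mul(Add(Add(Y, B), 2), 1) = Mul(Add(Add(B, Y), 2), 1) = Mul(Add(2, B, Y), 1) = Add(2, B, Y))
Mul(Add(Function('x')(45, Function('c')(-1, -4)), 1408), Pow(Add(Function('C')(29), -1906), -1)) = Mul(Add(Add(2, -4, 45), 1408), Pow(Add(Add(9, Mul(-7, 29)), -1906), -1)) = Mul(Add(43, 1408), Pow(Add(Add(9, -203), -1906), -1)) = Mul(1451, Pow(Add(-194, -1906), -1)) = Mul(1451, Pow(-2100, -1)) = Mul(1451, Rational(-1, 2100)) = Rational(-1451, 2100)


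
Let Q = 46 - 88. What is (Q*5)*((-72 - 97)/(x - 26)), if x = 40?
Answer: 2535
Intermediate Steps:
Q = -42
(Q*5)*((-72 - 97)/(x - 26)) = (-42*5)*((-72 - 97)/(40 - 26)) = -(-35490)/14 = -210*(-169/14) = 2535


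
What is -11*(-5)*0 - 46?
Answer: -46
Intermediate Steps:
-11*(-5)*0 - 46 = 55*0 - 46 = 0 - 46 = -46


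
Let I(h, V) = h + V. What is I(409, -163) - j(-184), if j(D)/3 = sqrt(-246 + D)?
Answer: 246 - 3*I*sqrt(430) ≈ 246.0 - 62.209*I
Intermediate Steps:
j(D) = 3*sqrt(-246 + D)
I(h, V) = V + h
I(409, -163) - j(-184) = (-163 + 409) - 3*sqrt(-246 - 184) = 246 - 3*sqrt(-430) = 246 - 3*I*sqrt(430)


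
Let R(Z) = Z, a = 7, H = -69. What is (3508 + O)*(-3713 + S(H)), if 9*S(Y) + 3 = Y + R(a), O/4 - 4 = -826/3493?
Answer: -58861489928/4491 ≈ -1.3107e+7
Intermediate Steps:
O = 7512/499 (O = 16 + 4*(-826/3493) = 16 + 4*(-826*1/3493) = 16 + 4*(-118/499) = 16 - 472/499 = 7512/499 ≈ 15.054)
S(Y) = 4/9 + Y/9 (S(Y) = -⅓ + (Y + 7)/9 = -⅓ + (7 + Y)/9 = -⅓ + (7/9 + Y/9) = 4/9 + Y/9)
(3508 + O)*(-3713 + S(H)) = (3508 + 7512/499)*(-3713 + (4/9 + (⅑)*(-69))) = 1758004*(-3713 + (4/9 - 23/3))/499 = 1758004*(-3713 - 65/9)/499 = (1758004/499)*(-33482/9) = -58861489928/4491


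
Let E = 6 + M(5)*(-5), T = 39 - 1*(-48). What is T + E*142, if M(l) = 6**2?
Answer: -24621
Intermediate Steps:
M(l) = 36
T = 87 (T = 39 + 48 = 87)
E = -174 (E = 6 + 36*(-5) = 6 - 180 = -174)
T + E*142 = 87 - 174*142 = 87 - 24708 = -24621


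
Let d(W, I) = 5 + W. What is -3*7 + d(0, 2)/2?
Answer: -37/2 ≈ -18.500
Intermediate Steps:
-3*7 + d(0, 2)/2 = -3*7 + (5 + 0)/2 = -21 + 5*(½) = -21 + 5/2 = -37/2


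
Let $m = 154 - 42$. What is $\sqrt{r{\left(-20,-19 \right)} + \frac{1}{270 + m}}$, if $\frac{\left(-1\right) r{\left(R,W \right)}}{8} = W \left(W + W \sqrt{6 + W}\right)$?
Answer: $\frac{\sqrt{-421428130 - 421428512 i \sqrt{13}}}{382} \approx 62.92 - 82.746 i$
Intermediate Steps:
$m = 112$
$r{\left(R,W \right)} = - 8 W \left(W + W \sqrt{6 + W}\right)$
$\sqrt{r{\left(-20,-19 \right)} + \frac{1}{270 + m}} = \sqrt{8 \left(-19\right)^{2} \left(-1 - \sqrt{6 - 19}\right) + \frac{1}{270 + 112}} = \sqrt{8 \cdot 361 \left(-1 - \sqrt{-13}\right) + \frac{1}{382}} = \sqrt{8 \cdot 361 \left(-1 - i \sqrt{13}\right) + \frac{1}{382}} = \sqrt{\left(-2888 - 2888 i \sqrt{13}\right) + \frac{1}{382}} = \sqrt{- \frac{1103215}{382} - 2888 i \sqrt{13}}$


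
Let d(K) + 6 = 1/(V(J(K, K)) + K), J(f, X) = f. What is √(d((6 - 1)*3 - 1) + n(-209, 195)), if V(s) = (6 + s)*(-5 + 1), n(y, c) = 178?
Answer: √749166/66 ≈ 13.114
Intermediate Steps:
V(s) = -24 - 4*s (V(s) = (6 + s)*(-4) = -24 - 4*s)
d(K) = -6 + 1/(-24 - 3*K) (d(K) = -6 + 1/((-24 - 4*K) + K) = -6 + 1/(-24 - 3*K))
√(d((6 - 1)*3 - 1) + n(-209, 195)) = √((-145 - 18*((6 - 1)*3 - 1))/(3*(8 + ((6 - 1)*3 - 1))) + 178) = √((-145 - 18*(5*3 - 1))/(3*(8 + (5*3 - 1))) + 178) = √((-145 - 18*(15 - 1))/(3*(8 + (15 - 1))) + 178) = √((-145 - 18*14)/(3*(8 + 14)) + 178) = √((⅓)*(-145 - 252)/22 + 178) = √((⅓)*(1/22)*(-397) + 178) = √(-397/66 + 178) = √(11351/66) = √749166/66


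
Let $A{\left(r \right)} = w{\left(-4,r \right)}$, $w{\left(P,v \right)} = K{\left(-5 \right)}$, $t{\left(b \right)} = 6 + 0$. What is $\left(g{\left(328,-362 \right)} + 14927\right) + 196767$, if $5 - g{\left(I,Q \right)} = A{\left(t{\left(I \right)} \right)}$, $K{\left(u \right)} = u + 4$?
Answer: $211700$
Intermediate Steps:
$t{\left(b \right)} = 6$
$K{\left(u \right)} = 4 + u$
$w{\left(P,v \right)} = -1$ ($w{\left(P,v \right)} = 4 - 5 = -1$)
$A{\left(r \right)} = -1$
$g{\left(I,Q \right)} = 6$ ($g{\left(I,Q \right)} = 5 - -1 = 5 + 1 = 6$)
$\left(g{\left(328,-362 \right)} + 14927\right) + 196767 = \left(6 + 14927\right) + 196767 = 14933 + 196767 = 211700$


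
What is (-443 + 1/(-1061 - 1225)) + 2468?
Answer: 4629149/2286 ≈ 2025.0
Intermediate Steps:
(-443 + 1/(-1061 - 1225)) + 2468 = (-443 + 1/(-2286)) + 2468 = (-443 - 1/2286) + 2468 = -1012699/2286 + 2468 = 4629149/2286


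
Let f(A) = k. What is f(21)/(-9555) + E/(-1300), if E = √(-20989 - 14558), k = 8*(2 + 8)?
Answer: -16/1911 - 17*I*√123/1300 ≈ -0.0083726 - 0.14503*I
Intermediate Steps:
k = 80 (k = 8*10 = 80)
f(A) = 80
E = 17*I*√123 (E = √(-35547) = 17*I*√123 ≈ 188.54*I)
f(21)/(-9555) + E/(-1300) = 80/(-9555) + (17*I*√123)/(-1300) = 80*(-1/9555) + (17*I*√123)*(-1/1300) = -16/1911 - 17*I*√123/1300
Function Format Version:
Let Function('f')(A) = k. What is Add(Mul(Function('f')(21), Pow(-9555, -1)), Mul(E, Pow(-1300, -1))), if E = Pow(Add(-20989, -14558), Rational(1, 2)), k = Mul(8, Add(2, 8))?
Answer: Add(Rational(-16, 1911), Mul(Rational(-17, 1300), I, Pow(123, Rational(1, 2)))) ≈ Add(-0.0083726, Mul(-0.14503, I))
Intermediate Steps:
k = 80 (k = Mul(8, 10) = 80)
Function('f')(A) = 80
E = Mul(17, I, Pow(123, Rational(1, 2))) (E = Pow(-35547, Rational(1, 2)) = Mul(17, I, Pow(123, Rational(1, 2))) ≈ Mul(188.54, I))
Add(Mul(Function('f')(21), Pow(-9555, -1)), Mul(E, Pow(-1300, -1))) = Add(Mul(80, Pow(-9555, -1)), Mul(Mul(17, I, Pow(123, Rational(1, 2))), Pow(-1300, -1))) = Add(Mul(80, Rational(-1, 9555)), Mul(Mul(17, I, Pow(123, Rational(1, 2))), Rational(-1, 1300))) = Add(Rational(-16, 1911), Mul(Rational(-17, 1300), I, Pow(123, Rational(1, 2))))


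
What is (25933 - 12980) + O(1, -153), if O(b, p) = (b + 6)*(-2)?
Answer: 12939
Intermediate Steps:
O(b, p) = -12 - 2*b (O(b, p) = (6 + b)*(-2) = -12 - 2*b)
(25933 - 12980) + O(1, -153) = (25933 - 12980) + (-12 - 2*1) = 12953 + (-12 - 2) = 12953 - 14 = 12939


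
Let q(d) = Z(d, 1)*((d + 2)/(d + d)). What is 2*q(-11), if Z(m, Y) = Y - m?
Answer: 108/11 ≈ 9.8182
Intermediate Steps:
q(d) = (1 - d)*(2 + d)/(2*d) (q(d) = (1 - d)*((d + 2)/(d + d)) = (1 - d)*((2 + d)/((2*d))) = (1 - d)*((2 + d)*(1/(2*d))) = (1 - d)*((2 + d)/(2*d)) = (1 - d)*(2 + d)/(2*d))
2*q(-11) = 2*((½)*(2 - 1*(-11) - 1*(-11)²)/(-11)) = 2*((½)*(-1/11)*(2 + 11 - 1*121)) = 2*((½)*(-1/11)*(2 + 11 - 121)) = 2*((½)*(-1/11)*(-108)) = 2*(54/11) = 108/11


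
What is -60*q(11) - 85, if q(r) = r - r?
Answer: -85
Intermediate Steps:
q(r) = 0
-60*q(11) - 85 = -60*0 - 85 = 0 - 85 = -85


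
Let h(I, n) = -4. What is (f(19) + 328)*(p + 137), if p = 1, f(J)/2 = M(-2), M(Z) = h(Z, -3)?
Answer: 44160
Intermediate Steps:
M(Z) = -4
f(J) = -8 (f(J) = 2*(-4) = -8)
(f(19) + 328)*(p + 137) = (-8 + 328)*(1 + 137) = 320*138 = 44160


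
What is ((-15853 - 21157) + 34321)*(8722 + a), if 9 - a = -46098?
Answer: -147435181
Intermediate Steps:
a = 46107 (a = 9 - 1*(-46098) = 9 + 46098 = 46107)
((-15853 - 21157) + 34321)*(8722 + a) = ((-15853 - 21157) + 34321)*(8722 + 46107) = (-37010 + 34321)*54829 = -2689*54829 = -147435181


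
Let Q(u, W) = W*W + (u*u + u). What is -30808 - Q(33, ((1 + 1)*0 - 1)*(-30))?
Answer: -32830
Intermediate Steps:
Q(u, W) = u + W² + u² (Q(u, W) = W² + (u² + u) = W² + (u + u²) = u + W² + u²)
-30808 - Q(33, ((1 + 1)*0 - 1)*(-30)) = -30808 - (33 + (((1 + 1)*0 - 1)*(-30))² + 33²) = -30808 - (33 + ((2*0 - 1)*(-30))² + 1089) = -30808 - (33 + ((0 - 1)*(-30))² + 1089) = -30808 - (33 + (-1*(-30))² + 1089) = -30808 - (33 + 30² + 1089) = -30808 - (33 + 900 + 1089) = -30808 - 1*2022 = -30808 - 2022 = -32830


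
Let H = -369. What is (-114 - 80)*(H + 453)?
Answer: -16296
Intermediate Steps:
(-114 - 80)*(H + 453) = (-114 - 80)*(-369 + 453) = -194*84 = -16296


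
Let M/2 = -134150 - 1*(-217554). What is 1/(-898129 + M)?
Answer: -1/731321 ≈ -1.3674e-6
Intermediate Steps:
M = 166808 (M = 2*(-134150 - 1*(-217554)) = 2*(-134150 + 217554) = 2*83404 = 166808)
1/(-898129 + M) = 1/(-898129 + 166808) = 1/(-731321) = -1/731321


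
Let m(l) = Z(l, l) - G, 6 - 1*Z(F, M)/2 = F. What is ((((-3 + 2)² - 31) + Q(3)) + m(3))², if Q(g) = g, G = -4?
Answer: 289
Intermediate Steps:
Z(F, M) = 12 - 2*F
m(l) = 16 - 2*l (m(l) = (12 - 2*l) - 1*(-4) = (12 - 2*l) + 4 = 16 - 2*l)
((((-3 + 2)² - 31) + Q(3)) + m(3))² = ((((-3 + 2)² - 31) + 3) + (16 - 2*3))² = ((((-1)² - 31) + 3) + (16 - 6))² = (((1 - 31) + 3) + 10)² = ((-30 + 3) + 10)² = (-27 + 10)² = (-17)² = 289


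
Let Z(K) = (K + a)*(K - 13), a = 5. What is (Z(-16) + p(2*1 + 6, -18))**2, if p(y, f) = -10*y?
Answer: 57121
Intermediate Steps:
Z(K) = (-13 + K)*(5 + K) (Z(K) = (K + 5)*(K - 13) = (5 + K)*(-13 + K) = (-13 + K)*(5 + K))
(Z(-16) + p(2*1 + 6, -18))**2 = ((-65 + (-16)**2 - 8*(-16)) - 10*(2*1 + 6))**2 = ((-65 + 256 + 128) - 10*(2 + 6))**2 = (319 - 10*8)**2 = (319 - 80)**2 = 239**2 = 57121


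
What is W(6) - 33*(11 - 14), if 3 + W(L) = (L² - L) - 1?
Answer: 125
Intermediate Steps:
W(L) = -4 + L² - L (W(L) = -3 + ((L² - L) - 1) = -3 + (-1 + L² - L) = -4 + L² - L)
W(6) - 33*(11 - 14) = (-4 + 6² - 1*6) - 33*(11 - 14) = (-4 + 36 - 6) - 33*(-3) = 26 + 99 = 125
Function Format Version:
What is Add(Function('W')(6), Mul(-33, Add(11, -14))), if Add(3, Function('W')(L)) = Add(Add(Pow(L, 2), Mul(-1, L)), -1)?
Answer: 125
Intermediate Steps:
Function('W')(L) = Add(-4, Pow(L, 2), Mul(-1, L)) (Function('W')(L) = Add(-3, Add(Add(Pow(L, 2), Mul(-1, L)), -1)) = Add(-3, Add(-1, Pow(L, 2), Mul(-1, L))) = Add(-4, Pow(L, 2), Mul(-1, L)))
Add(Function('W')(6), Mul(-33, Add(11, -14))) = Add(Add(-4, Pow(6, 2), Mul(-1, 6)), Mul(-33, Add(11, -14))) = Add(Add(-4, 36, -6), Mul(-33, -3)) = Add(26, 99) = 125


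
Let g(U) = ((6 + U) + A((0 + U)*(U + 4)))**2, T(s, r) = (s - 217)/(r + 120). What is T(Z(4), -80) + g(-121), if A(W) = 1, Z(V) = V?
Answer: 519627/40 ≈ 12991.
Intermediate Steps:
T(s, r) = (-217 + s)/(120 + r)
g(U) = (7 + U)**2 (g(U) = ((6 + U) + 1)**2 = (7 + U)**2)
T(Z(4), -80) + g(-121) = (-217 + 4)/(120 - 80) + (7 - 121)**2 = -213/40 + (-114)**2 = (1/40)*(-213) + 12996 = -213/40 + 12996 = 519627/40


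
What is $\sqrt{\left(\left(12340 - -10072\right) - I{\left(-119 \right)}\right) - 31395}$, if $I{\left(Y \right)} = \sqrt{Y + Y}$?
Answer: $\sqrt{-8983 - i \sqrt{238}} \approx 0.0814 - 94.779 i$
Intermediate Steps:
$I{\left(Y \right)} = \sqrt{2} \sqrt{Y}$ ($I{\left(Y \right)} = \sqrt{2 Y} = \sqrt{2} \sqrt{Y}$)
$\sqrt{\left(\left(12340 - -10072\right) - I{\left(-119 \right)}\right) - 31395} = \sqrt{\left(\left(12340 - -10072\right) - \sqrt{2} \sqrt{-119}\right) - 31395} = \sqrt{\left(\left(12340 + 10072\right) - \sqrt{2} i \sqrt{119}\right) - 31395} = \sqrt{\left(22412 - i \sqrt{238}\right) - 31395} = \sqrt{-8983 - i \sqrt{238}}$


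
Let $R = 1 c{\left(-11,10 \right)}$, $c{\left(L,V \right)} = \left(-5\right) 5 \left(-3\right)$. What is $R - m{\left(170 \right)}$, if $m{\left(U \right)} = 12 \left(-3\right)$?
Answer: $111$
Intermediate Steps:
$c{\left(L,V \right)} = 75$ ($c{\left(L,V \right)} = \left(-25\right) \left(-3\right) = 75$)
$m{\left(U \right)} = -36$
$R = 75$ ($R = 1 \cdot 75 = 75$)
$R - m{\left(170 \right)} = 75 - -36 = 75 + 36 = 111$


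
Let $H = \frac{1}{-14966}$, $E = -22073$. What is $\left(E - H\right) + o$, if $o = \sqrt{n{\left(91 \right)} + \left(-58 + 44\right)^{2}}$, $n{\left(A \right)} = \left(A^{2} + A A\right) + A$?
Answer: $- \frac{330344517}{14966} + \sqrt{16849} \approx -21943.0$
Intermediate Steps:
$n{\left(A \right)} = A + 2 A^{2}$ ($n{\left(A \right)} = \left(A^{2} + A^{2}\right) + A = 2 A^{2} + A = A + 2 A^{2}$)
$H = - \frac{1}{14966} \approx -6.6818 \cdot 10^{-5}$
$o = \sqrt{16849}$ ($o = \sqrt{91 \left(1 + 2 \cdot 91\right) + \left(-58 + 44\right)^{2}} = \sqrt{91 \left(1 + 182\right) + \left(-14\right)^{2}} = \sqrt{91 \cdot 183 + 196} = \sqrt{16653 + 196} = \sqrt{16849} \approx 129.8$)
$\left(E - H\right) + o = \left(-22073 - - \frac{1}{14966}\right) + \sqrt{16849} = \left(-22073 + \frac{1}{14966}\right) + \sqrt{16849} = - \frac{330344517}{14966} + \sqrt{16849}$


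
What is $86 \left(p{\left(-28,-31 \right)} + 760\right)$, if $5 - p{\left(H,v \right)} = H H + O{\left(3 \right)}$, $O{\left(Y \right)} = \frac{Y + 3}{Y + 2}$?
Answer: $- \frac{8686}{5} \approx -1737.2$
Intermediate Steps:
$O{\left(Y \right)} = \frac{3 + Y}{2 + Y}$
$p{\left(H,v \right)} = \frac{19}{5} - H^{2}$ ($p{\left(H,v \right)} = 5 - \left(H H + \frac{3 + 3}{2 + 3}\right) = 5 - \left(H^{2} + \frac{1}{5} \cdot 6\right) = 5 - \left(H^{2} + \frac{6}{5}\right) = 5 - \left(\frac{6}{5} + H^{2}\right) = \frac{19}{5} - H^{2}$)
$86 \left(p{\left(-28,-31 \right)} + 760\right) = 86 \left(\left(\frac{19}{5} - \left(-28\right)^{2}\right) + 760\right) = 86 \left(\left(\frac{19}{5} - 784\right) + 760\right) = 86 \left(- \frac{3901}{5} + 760\right) = 86 \left(- \frac{101}{5}\right) = - \frac{8686}{5}$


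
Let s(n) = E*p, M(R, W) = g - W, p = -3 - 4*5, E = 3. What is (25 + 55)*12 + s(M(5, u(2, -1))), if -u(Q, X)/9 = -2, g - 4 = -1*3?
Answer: 891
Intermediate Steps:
g = 1 (g = 4 - 1*3 = 4 - 3 = 1)
u(Q, X) = 18 (u(Q, X) = -9*(-2) = 18)
p = -23 (p = -3 - 20 = -23)
M(R, W) = 1 - W
s(n) = -69 (s(n) = 3*(-23) = -69)
(25 + 55)*12 + s(M(5, u(2, -1))) = (25 + 55)*12 - 69 = 80*12 - 69 = 960 - 69 = 891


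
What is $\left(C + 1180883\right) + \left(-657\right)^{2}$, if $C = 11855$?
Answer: $1624387$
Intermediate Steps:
$\left(C + 1180883\right) + \left(-657\right)^{2} = \left(11855 + 1180883\right) + \left(-657\right)^{2} = 1192738 + 431649 = 1624387$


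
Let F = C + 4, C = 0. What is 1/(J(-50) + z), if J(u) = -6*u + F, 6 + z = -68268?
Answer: -1/67970 ≈ -1.4712e-5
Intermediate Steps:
F = 4 (F = 0 + 4 = 4)
z = -68274 (z = -6 - 68268 = -68274)
J(u) = 4 - 6*u (J(u) = -6*u + 4 = 4 - 6*u)
1/(J(-50) + z) = 1/((4 - 6*(-50)) - 68274) = 1/((4 + 300) - 68274) = 1/(304 - 68274) = 1/(-67970) = -1/67970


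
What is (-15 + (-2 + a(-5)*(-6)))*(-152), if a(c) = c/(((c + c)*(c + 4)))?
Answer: 2128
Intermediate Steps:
a(c) = 1/(2*(4 + c)) (a(c) = c/(((2*c)*(4 + c))) = c/((2*c*(4 + c))) = c*(1/(2*c*(4 + c))) = 1/(2*(4 + c)))
(-15 + (-2 + a(-5)*(-6)))*(-152) = (-15 + (-2 + (1/(2*(4 - 5)))*(-6)))*(-152) = (-15 + (-2 + ((1/2)/(-1))*(-6)))*(-152) = (-15 + (-2 + ((1/2)*(-1))*(-6)))*(-152) = (-15 + (-2 - 1/2*(-6)))*(-152) = (-15 + (-2 + 3))*(-152) = (-15 + 1)*(-152) = -14*(-152) = 2128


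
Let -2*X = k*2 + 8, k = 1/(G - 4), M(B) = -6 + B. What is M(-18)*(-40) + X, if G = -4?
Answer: 7649/8 ≈ 956.13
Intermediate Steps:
k = -1/8 (k = 1/(-4 - 4) = 1/(-8) = -1/8 ≈ -0.12500)
X = -31/8 (X = -(-1/8*2 + 8)/2 = -(-1/4 + 8)/2 = -1/2*31/4 = -31/8 ≈ -3.8750)
M(-18)*(-40) + X = (-6 - 18)*(-40) - 31/8 = -24*(-40) - 31/8 = 960 - 31/8 = 7649/8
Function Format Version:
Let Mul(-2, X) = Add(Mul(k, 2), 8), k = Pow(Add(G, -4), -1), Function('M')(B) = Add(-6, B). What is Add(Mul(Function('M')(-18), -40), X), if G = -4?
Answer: Rational(7649, 8) ≈ 956.13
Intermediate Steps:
k = Rational(-1, 8) (k = Pow(Add(-4, -4), -1) = Pow(-8, -1) = Rational(-1, 8) ≈ -0.12500)
X = Rational(-31, 8) (X = Mul(Rational(-1, 2), Add(Mul(Rational(-1, 8), 2), 8)) = Mul(Rational(-1, 2), Add(Rational(-1, 4), 8)) = Mul(Rational(-1, 2), Rational(31, 4)) = Rational(-31, 8) ≈ -3.8750)
Add(Mul(Function('M')(-18), -40), X) = Add(Mul(Add(-6, -18), -40), Rational(-31, 8)) = Add(Mul(-24, -40), Rational(-31, 8)) = Add(960, Rational(-31, 8)) = Rational(7649, 8)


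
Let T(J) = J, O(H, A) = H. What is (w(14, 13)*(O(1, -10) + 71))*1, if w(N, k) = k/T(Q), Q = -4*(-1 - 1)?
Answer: 117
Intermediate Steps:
Q = 8 (Q = -4*(-2) = 8)
w(N, k) = k/8
(w(14, 13)*(O(1, -10) + 71))*1 = (((⅛)*13)*(1 + 71))*1 = ((13/8)*72)*1 = 117*1 = 117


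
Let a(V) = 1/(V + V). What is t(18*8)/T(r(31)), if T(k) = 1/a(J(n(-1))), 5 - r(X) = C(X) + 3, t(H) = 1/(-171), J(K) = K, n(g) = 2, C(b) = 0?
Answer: -1/684 ≈ -0.0014620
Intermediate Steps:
a(V) = 1/(2*V)
t(H) = -1/171
r(X) = 2 (r(X) = 5 - (0 + 3) = 5 - 1*3 = 5 - 3 = 2)
T(k) = 4 (T(k) = 1/((½)/2) = 1/((½)*(½)) = 1/(¼) = 4)
t(18*8)/T(r(31)) = -1/171/4 = -1/171*¼ = -1/684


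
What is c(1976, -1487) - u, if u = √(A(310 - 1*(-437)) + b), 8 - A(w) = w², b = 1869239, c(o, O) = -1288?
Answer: -1288 - √1311238 ≈ -2433.1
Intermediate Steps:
A(w) = 8 - w²
u = √1311238 (u = √((8 - (310 - 1*(-437))²) + 1869239) = √((8 - (310 + 437)²) + 1869239) = √((8 - 1*747²) + 1869239) = √((8 - 1*558009) + 1869239) = √((8 - 558009) + 1869239) = √(-558001 + 1869239) = √1311238 ≈ 1145.1)
c(1976, -1487) - u = -1288 - √1311238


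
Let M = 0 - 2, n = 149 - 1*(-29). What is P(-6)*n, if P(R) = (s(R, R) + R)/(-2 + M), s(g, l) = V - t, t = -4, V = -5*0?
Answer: 89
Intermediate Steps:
V = 0
n = 178 (n = 149 + 29 = 178)
M = -2
s(g, l) = 4 (s(g, l) = 0 - 1*(-4) = 0 + 4 = 4)
P(R) = -1 - R/4 (P(R) = (4 + R)/(-2 - 2) = (4 + R)/(-4) = (4 + R)*(-1/4) = -1 - R/4)
P(-6)*n = (-1 - 1/4*(-6))*178 = (-1 + 3/2)*178 = (1/2)*178 = 89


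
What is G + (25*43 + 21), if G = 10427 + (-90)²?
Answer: 19623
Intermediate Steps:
G = 18527 (G = 10427 + 8100 = 18527)
G + (25*43 + 21) = 18527 + (25*43 + 21) = 18527 + (1075 + 21) = 18527 + 1096 = 19623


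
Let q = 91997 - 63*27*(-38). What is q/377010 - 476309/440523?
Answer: -2457154133/3690701694 ≈ -0.66577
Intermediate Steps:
q = 156635 (q = 91997 - 1701*(-38) = 91997 - 1*(-64638) = 91997 + 64638 = 156635)
q/377010 - 476309/440523 = 156635/377010 - 476309/440523 = 156635*(1/377010) - 476309*1/440523 = 31327/75402 - 476309/440523 = -2457154133/3690701694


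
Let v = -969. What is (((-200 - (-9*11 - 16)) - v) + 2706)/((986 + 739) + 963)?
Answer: 1795/1344 ≈ 1.3356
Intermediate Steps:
(((-200 - (-9*11 - 16)) - v) + 2706)/((986 + 739) + 963) = (((-200 - (-9*11 - 16)) - 1*(-969)) + 2706)/((986 + 739) + 963) = (((-200 - (-99 - 16)) + 969) + 2706)/(1725 + 963) = (((-200 - 1*(-115)) + 969) + 2706)/2688 = (((-200 + 115) + 969) + 2706)*(1/2688) = ((-85 + 969) + 2706)*(1/2688) = (884 + 2706)*(1/2688) = 3590*(1/2688) = 1795/1344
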